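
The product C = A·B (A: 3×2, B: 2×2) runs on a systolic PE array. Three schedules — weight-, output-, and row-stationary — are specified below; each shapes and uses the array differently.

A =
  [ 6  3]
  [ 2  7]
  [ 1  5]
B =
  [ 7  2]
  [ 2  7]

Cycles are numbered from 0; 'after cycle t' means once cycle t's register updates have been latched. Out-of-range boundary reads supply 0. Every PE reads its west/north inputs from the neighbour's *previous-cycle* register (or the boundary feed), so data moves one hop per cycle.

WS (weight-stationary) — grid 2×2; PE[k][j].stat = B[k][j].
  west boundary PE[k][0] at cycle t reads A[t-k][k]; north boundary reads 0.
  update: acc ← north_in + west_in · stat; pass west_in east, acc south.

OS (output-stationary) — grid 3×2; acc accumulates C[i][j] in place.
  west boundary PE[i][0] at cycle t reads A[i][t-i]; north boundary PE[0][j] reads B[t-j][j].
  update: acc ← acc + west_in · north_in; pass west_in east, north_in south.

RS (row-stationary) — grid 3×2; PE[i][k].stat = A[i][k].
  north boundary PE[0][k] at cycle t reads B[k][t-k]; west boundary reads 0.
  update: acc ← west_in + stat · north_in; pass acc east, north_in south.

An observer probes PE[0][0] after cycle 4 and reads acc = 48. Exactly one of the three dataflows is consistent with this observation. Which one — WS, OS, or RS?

dataflow = OS

— WS: 2×2; PE[0][0] trace:
  c0 r0c0: 42 / 6 / 42
  c1 r0c0: 14 / 2 / 14
  c2 r0c0: 7 / 1 / 7
  c3 r0c0: 0 / 0 / 0
  c4 r0c0: 0 / 0 / 0
— OS: 3×2; PE[0][0] trace:
  c0 r0c0: 42 / 6 / 7
  c1 r0c0: 48 / 3 / 2
  c2 r0c0: 48 / 0 / 0
  c3 r0c0: 48 / 0 / 0
  c4 r0c0: 48 / 0 / 0
— RS: 3×2; PE[0][0] trace:
  c0 r0c0: 42 / 42 / 7
  c1 r0c0: 12 / 12 / 2
  c2 r0c0: 0 / 0 / 0
  c3 r0c0: 0 / 0 / 0
  c4 r0c0: 0 / 0 / 0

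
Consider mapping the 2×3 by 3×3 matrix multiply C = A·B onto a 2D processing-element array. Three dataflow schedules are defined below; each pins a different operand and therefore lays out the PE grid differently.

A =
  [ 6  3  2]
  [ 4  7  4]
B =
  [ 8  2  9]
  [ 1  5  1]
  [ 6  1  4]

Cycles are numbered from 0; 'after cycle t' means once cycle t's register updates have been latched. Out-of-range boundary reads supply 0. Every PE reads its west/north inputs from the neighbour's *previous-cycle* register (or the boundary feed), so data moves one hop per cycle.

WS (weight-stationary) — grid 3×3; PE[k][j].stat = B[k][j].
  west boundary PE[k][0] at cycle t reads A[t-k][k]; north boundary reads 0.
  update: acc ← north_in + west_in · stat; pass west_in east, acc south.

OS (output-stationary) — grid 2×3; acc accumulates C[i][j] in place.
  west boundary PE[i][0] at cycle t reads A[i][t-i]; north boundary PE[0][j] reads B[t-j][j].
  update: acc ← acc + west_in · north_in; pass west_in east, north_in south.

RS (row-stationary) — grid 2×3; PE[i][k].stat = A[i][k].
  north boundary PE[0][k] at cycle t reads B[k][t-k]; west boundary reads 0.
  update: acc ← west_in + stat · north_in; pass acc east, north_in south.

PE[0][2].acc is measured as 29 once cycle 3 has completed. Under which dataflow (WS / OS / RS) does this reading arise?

Under WS (3×3), PE[0][2]:
  t=0 PE[0][2]: acc=0 h=0 v=0
  t=1 PE[0][2]: acc=0 h=0 v=0
  t=2 PE[0][2]: acc=54 h=6 v=54
  t=3 PE[0][2]: acc=36 h=4 v=36
Under OS (2×3), PE[0][2]:
  t=0 PE[0][2]: acc=0 h=0 v=0
  t=1 PE[0][2]: acc=0 h=0 v=0
  t=2 PE[0][2]: acc=54 h=6 v=9
  t=3 PE[0][2]: acc=57 h=3 v=1
Under RS (2×3), PE[0][2]:
  t=0 PE[0][2]: acc=0 h=0 v=0
  t=1 PE[0][2]: acc=0 h=0 v=0
  t=2 PE[0][2]: acc=63 h=63 v=6
  t=3 PE[0][2]: acc=29 h=29 v=1

dataflow = RS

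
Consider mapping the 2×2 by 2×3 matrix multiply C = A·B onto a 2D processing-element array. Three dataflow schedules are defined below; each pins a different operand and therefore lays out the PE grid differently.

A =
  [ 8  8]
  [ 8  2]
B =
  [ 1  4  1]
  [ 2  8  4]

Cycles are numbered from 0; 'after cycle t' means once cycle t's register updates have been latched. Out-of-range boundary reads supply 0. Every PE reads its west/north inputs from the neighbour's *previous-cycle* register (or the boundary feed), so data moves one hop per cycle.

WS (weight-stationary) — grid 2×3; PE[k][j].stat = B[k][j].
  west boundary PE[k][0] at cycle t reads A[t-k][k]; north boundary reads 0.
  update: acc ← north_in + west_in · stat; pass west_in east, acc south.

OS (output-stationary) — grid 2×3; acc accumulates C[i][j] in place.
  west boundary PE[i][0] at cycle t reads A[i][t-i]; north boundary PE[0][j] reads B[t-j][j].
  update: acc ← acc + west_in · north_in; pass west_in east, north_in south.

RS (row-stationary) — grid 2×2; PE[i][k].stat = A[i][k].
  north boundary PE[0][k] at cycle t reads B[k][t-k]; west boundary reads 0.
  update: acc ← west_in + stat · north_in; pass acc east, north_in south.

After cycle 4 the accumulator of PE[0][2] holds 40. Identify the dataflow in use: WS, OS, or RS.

dataflow = OS

— WS: 2×3; PE[0][2] trace:
  cycle 0: PE[0][2] → acc 0, east 0, south 0
  cycle 1: PE[0][2] → acc 0, east 0, south 0
  cycle 2: PE[0][2] → acc 8, east 8, south 8
  cycle 3: PE[0][2] → acc 8, east 8, south 8
  cycle 4: PE[0][2] → acc 0, east 0, south 0
— OS: 2×3; PE[0][2] trace:
  cycle 0: PE[0][2] → acc 0, east 0, south 0
  cycle 1: PE[0][2] → acc 0, east 0, south 0
  cycle 2: PE[0][2] → acc 8, east 8, south 1
  cycle 3: PE[0][2] → acc 40, east 8, south 4
  cycle 4: PE[0][2] → acc 40, east 0, south 0
RS: PE[0][2] is outside its 2×2 grid.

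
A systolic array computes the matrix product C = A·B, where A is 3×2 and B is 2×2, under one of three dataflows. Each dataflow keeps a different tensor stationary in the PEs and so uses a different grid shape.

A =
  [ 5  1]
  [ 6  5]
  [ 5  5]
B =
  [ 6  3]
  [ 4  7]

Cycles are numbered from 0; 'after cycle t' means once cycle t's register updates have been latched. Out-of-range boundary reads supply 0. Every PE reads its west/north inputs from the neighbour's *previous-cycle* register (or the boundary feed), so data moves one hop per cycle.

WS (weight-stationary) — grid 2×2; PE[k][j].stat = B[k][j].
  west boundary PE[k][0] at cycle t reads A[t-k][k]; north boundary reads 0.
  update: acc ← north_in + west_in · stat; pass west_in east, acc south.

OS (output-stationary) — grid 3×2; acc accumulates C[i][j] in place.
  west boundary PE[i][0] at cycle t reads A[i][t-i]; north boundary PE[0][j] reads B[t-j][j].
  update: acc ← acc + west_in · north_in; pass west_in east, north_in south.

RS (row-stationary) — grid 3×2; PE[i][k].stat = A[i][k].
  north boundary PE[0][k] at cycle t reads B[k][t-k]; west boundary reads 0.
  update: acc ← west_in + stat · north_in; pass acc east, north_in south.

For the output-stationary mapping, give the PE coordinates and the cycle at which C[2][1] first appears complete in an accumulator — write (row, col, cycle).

OS: C[2][1] accumulates in PE[2][1]:
  after 0 — PE[2][1] acc=0, pass-E 0, pass-S 0
  after 1 — PE[2][1] acc=0, pass-E 0, pass-S 0
  after 2 — PE[2][1] acc=0, pass-E 0, pass-S 0
  after 3 — PE[2][1] acc=15, pass-E 5, pass-S 3
  after 4 — PE[2][1] acc=50, pass-E 5, pass-S 7

(row, col, cycle) = (2, 1, 4)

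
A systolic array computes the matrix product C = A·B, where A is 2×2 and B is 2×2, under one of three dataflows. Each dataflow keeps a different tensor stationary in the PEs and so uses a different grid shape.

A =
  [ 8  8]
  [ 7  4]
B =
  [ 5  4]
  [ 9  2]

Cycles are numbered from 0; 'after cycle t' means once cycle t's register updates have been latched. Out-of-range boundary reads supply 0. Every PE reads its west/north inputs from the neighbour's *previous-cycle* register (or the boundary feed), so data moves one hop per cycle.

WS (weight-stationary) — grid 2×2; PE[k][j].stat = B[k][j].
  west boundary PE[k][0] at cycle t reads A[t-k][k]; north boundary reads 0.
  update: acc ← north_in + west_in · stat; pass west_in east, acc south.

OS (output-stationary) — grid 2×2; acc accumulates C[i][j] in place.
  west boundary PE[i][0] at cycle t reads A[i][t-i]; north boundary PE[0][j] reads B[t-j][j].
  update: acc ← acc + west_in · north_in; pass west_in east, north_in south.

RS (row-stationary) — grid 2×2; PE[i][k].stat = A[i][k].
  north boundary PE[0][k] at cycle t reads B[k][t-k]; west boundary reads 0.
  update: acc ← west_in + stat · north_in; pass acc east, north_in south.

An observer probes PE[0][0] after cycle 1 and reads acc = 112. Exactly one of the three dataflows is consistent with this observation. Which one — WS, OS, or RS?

dataflow = OS

WS [2×2] PE[0][0] across cycles:
  t=0 PE[0][0]: acc=40 h=8 v=40
  t=1 PE[0][0]: acc=35 h=7 v=35
OS [2×2] PE[0][0] across cycles:
  t=0 PE[0][0]: acc=40 h=8 v=5
  t=1 PE[0][0]: acc=112 h=8 v=9
RS [2×2] PE[0][0] across cycles:
  t=0 PE[0][0]: acc=40 h=40 v=5
  t=1 PE[0][0]: acc=32 h=32 v=4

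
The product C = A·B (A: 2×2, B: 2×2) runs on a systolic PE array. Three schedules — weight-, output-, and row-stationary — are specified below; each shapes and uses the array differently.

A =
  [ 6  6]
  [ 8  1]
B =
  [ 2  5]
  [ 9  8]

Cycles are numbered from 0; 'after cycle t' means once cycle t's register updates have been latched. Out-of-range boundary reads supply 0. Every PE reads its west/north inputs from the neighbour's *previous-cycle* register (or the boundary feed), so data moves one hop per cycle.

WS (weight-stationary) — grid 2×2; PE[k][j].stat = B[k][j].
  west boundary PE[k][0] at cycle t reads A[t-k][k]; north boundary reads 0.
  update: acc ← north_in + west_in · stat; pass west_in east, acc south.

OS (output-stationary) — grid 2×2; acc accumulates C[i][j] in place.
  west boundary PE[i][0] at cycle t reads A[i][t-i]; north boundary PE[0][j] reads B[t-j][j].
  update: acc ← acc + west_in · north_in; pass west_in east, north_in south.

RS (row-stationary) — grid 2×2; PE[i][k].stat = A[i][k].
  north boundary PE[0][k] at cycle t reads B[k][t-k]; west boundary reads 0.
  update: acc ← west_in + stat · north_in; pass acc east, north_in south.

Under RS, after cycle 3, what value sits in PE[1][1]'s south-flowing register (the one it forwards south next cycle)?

register = 8

RS on a 2×2 grid — tracing PE[1][1] and its feeders:
  @0  [0,1]  acc 0  |  →0  ↓0
  @0  [1,0]  acc 0  |  →0  ↓0
  @0  [1,1]  acc 0  |  →0  ↓0
  @1  [0,1]  acc 66  |  →66  ↓9
  @1  [1,0]  acc 16  |  →16  ↓2
  @1  [1,1]  acc 0  |  →0  ↓0
  @2  [0,1]  acc 78  |  →78  ↓8
  @2  [1,0]  acc 40  |  →40  ↓5
  @2  [1,1]  acc 25  |  →25  ↓9
  @3  [0,1]  acc 0  |  →0  ↓0
  @3  [1,0]  acc 0  |  →0  ↓0
  @3  [1,1]  acc 48  |  →48  ↓8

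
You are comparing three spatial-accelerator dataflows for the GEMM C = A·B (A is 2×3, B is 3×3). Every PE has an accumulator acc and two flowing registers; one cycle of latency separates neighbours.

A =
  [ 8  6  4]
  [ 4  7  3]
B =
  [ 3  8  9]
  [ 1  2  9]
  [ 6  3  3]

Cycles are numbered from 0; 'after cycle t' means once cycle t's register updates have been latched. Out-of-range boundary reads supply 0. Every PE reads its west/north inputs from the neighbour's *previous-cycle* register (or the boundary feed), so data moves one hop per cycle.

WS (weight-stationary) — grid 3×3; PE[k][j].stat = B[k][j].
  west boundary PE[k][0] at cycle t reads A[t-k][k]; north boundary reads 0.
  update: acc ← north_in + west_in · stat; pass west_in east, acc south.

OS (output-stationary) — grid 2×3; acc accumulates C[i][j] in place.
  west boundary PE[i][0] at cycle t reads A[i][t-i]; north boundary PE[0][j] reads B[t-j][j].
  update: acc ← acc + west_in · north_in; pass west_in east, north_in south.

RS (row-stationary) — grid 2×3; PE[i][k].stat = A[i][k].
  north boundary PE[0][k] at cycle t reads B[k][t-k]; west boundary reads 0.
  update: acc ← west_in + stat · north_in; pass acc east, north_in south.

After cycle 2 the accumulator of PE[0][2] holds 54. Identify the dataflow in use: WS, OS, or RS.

dataflow = RS

Under WS (3×3), PE[0][2]:
  0: (0,2).acc=0  regs=<0,0>
  1: (0,2).acc=0  regs=<0,0>
  2: (0,2).acc=72  regs=<8,72>
Under OS (2×3), PE[0][2]:
  0: (0,2).acc=0  regs=<0,0>
  1: (0,2).acc=0  regs=<0,0>
  2: (0,2).acc=72  regs=<8,9>
Under RS (2×3), PE[0][2]:
  0: (0,2).acc=0  regs=<0,0>
  1: (0,2).acc=0  regs=<0,0>
  2: (0,2).acc=54  regs=<54,6>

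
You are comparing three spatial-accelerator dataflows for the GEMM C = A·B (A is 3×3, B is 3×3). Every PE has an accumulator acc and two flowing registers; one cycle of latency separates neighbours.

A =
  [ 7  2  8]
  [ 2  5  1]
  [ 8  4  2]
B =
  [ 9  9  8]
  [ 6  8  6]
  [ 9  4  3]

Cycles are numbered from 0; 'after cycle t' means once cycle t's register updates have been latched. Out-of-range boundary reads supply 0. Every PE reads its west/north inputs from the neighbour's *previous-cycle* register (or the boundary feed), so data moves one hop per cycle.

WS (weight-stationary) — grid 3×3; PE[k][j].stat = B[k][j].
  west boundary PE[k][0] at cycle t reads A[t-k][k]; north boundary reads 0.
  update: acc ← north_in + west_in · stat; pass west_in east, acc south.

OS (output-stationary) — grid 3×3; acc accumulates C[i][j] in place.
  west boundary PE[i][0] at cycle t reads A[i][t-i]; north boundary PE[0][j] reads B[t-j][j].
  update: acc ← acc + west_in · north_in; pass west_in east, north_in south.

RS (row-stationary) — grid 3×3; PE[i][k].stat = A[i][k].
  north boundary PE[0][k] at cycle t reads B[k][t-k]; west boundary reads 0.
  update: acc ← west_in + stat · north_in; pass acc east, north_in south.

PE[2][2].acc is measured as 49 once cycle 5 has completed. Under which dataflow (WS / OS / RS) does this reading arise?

dataflow = WS

WS [3×3] PE[2][2] across cycles:
  cycle 0: PE[2][2] → acc 0, east 0, south 0
  cycle 1: PE[2][2] → acc 0, east 0, south 0
  cycle 2: PE[2][2] → acc 0, east 0, south 0
  cycle 3: PE[2][2] → acc 0, east 0, south 0
  cycle 4: PE[2][2] → acc 92, east 8, south 92
  cycle 5: PE[2][2] → acc 49, east 1, south 49
OS [3×3] PE[2][2] across cycles:
  cycle 0: PE[2][2] → acc 0, east 0, south 0
  cycle 1: PE[2][2] → acc 0, east 0, south 0
  cycle 2: PE[2][2] → acc 0, east 0, south 0
  cycle 3: PE[2][2] → acc 0, east 0, south 0
  cycle 4: PE[2][2] → acc 64, east 8, south 8
  cycle 5: PE[2][2] → acc 88, east 4, south 6
RS [3×3] PE[2][2] across cycles:
  cycle 0: PE[2][2] → acc 0, east 0, south 0
  cycle 1: PE[2][2] → acc 0, east 0, south 0
  cycle 2: PE[2][2] → acc 0, east 0, south 0
  cycle 3: PE[2][2] → acc 0, east 0, south 0
  cycle 4: PE[2][2] → acc 114, east 114, south 9
  cycle 5: PE[2][2] → acc 112, east 112, south 4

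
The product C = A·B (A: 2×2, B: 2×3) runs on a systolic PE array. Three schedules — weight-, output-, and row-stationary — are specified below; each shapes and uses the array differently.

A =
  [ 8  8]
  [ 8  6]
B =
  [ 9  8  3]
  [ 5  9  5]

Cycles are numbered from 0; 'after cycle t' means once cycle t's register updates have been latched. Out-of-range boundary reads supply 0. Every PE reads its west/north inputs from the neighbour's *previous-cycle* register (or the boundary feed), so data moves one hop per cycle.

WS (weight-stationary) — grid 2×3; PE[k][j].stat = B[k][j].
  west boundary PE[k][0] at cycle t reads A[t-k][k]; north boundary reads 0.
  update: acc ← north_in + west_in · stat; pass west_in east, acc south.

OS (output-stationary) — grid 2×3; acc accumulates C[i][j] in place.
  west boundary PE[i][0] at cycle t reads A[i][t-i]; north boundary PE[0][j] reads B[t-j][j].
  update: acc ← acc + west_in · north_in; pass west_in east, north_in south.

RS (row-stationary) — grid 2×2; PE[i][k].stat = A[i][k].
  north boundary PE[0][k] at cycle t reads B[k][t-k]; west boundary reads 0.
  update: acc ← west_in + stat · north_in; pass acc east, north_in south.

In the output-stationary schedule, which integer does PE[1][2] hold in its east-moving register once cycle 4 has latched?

register = 6

OS (2×3). Following PE[1][2] plus its west/north inputs:
  cycle 0: PE[0][2] → acc 0, east 0, south 0
  cycle 0: PE[1][1] → acc 0, east 0, south 0
  cycle 0: PE[1][2] → acc 0, east 0, south 0
  cycle 1: PE[0][2] → acc 0, east 0, south 0
  cycle 1: PE[1][1] → acc 0, east 0, south 0
  cycle 1: PE[1][2] → acc 0, east 0, south 0
  cycle 2: PE[0][2] → acc 24, east 8, south 3
  cycle 2: PE[1][1] → acc 64, east 8, south 8
  cycle 2: PE[1][2] → acc 0, east 0, south 0
  cycle 3: PE[0][2] → acc 64, east 8, south 5
  cycle 3: PE[1][1] → acc 118, east 6, south 9
  cycle 3: PE[1][2] → acc 24, east 8, south 3
  cycle 4: PE[0][2] → acc 64, east 0, south 0
  cycle 4: PE[1][1] → acc 118, east 0, south 0
  cycle 4: PE[1][2] → acc 54, east 6, south 5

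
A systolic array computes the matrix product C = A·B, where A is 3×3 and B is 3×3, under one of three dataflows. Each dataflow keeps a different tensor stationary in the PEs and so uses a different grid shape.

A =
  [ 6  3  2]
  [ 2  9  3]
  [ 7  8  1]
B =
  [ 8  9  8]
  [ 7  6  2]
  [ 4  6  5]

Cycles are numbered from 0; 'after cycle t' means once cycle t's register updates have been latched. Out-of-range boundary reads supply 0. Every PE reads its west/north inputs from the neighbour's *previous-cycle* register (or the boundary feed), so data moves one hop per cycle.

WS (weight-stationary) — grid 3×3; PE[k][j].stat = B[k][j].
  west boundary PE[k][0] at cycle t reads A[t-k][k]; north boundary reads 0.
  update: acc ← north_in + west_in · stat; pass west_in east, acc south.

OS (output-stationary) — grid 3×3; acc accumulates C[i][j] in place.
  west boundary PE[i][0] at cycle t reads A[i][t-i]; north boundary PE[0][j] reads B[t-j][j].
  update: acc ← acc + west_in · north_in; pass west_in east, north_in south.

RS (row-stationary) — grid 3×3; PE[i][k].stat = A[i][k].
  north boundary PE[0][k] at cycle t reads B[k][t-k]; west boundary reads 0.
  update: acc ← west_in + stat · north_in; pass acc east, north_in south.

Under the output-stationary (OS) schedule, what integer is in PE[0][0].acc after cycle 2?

PE[0][0].acc = 77

Tracing OS — 3×3 array, target PE[0][0]:
  step 0 · PE0,0: acc=48; fwd→6 fwd↓8
  step 1 · PE0,0: acc=69; fwd→3 fwd↓7
  step 2 · PE0,0: acc=77; fwd→2 fwd↓4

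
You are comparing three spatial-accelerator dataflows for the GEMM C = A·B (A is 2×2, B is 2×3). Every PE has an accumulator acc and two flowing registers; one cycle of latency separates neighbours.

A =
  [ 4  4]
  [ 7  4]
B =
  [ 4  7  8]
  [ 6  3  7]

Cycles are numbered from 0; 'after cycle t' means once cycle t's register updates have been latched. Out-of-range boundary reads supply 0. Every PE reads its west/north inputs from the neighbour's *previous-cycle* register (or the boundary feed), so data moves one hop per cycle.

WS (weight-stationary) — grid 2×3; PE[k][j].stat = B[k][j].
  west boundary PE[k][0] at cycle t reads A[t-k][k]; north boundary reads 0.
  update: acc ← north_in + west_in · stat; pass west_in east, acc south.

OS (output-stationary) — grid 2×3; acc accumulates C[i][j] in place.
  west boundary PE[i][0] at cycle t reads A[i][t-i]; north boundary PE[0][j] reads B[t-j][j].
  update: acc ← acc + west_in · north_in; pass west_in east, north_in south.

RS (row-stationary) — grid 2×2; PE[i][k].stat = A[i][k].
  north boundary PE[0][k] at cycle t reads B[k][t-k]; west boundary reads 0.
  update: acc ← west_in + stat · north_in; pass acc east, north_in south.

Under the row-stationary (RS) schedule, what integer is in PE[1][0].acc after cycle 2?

RS 2×2: PE[1][0] cycle-by-cycle (with neighbour feeds):
  t=0 PE[0][0]: acc=16 h=16 v=4
  t=0 PE[1][0]: acc=0 h=0 v=0
  t=1 PE[0][0]: acc=28 h=28 v=7
  t=1 PE[1][0]: acc=28 h=28 v=4
  t=2 PE[0][0]: acc=32 h=32 v=8
  t=2 PE[1][0]: acc=49 h=49 v=7

PE[1][0].acc = 49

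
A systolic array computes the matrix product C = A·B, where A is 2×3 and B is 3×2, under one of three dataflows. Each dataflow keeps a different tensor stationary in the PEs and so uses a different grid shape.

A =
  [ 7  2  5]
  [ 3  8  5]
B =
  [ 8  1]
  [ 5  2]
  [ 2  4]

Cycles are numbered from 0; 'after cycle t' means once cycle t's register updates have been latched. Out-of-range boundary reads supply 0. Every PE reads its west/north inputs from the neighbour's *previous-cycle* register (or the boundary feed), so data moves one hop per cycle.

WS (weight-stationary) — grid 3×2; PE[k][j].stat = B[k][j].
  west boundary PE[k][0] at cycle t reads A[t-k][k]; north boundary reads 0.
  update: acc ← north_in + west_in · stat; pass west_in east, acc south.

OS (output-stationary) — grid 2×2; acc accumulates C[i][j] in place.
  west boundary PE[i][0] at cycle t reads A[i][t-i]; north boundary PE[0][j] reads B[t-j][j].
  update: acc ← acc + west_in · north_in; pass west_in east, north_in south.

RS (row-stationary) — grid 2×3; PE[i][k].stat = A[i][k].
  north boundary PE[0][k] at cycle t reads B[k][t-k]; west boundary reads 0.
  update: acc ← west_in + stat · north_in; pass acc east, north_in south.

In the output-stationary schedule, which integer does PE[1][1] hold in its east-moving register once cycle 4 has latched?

OS 2×2: PE[1][1] cycle-by-cycle (with neighbour feeds):
  [0] (0,1) acc=0 (h:0 v:0)
  [0] (1,0) acc=0 (h:0 v:0)
  [0] (1,1) acc=0 (h:0 v:0)
  [1] (0,1) acc=7 (h:7 v:1)
  [1] (1,0) acc=24 (h:3 v:8)
  [1] (1,1) acc=0 (h:0 v:0)
  [2] (0,1) acc=11 (h:2 v:2)
  [2] (1,0) acc=64 (h:8 v:5)
  [2] (1,1) acc=3 (h:3 v:1)
  [3] (0,1) acc=31 (h:5 v:4)
  [3] (1,0) acc=74 (h:5 v:2)
  [3] (1,1) acc=19 (h:8 v:2)
  [4] (0,1) acc=31 (h:0 v:0)
  [4] (1,0) acc=74 (h:0 v:0)
  [4] (1,1) acc=39 (h:5 v:4)

register = 5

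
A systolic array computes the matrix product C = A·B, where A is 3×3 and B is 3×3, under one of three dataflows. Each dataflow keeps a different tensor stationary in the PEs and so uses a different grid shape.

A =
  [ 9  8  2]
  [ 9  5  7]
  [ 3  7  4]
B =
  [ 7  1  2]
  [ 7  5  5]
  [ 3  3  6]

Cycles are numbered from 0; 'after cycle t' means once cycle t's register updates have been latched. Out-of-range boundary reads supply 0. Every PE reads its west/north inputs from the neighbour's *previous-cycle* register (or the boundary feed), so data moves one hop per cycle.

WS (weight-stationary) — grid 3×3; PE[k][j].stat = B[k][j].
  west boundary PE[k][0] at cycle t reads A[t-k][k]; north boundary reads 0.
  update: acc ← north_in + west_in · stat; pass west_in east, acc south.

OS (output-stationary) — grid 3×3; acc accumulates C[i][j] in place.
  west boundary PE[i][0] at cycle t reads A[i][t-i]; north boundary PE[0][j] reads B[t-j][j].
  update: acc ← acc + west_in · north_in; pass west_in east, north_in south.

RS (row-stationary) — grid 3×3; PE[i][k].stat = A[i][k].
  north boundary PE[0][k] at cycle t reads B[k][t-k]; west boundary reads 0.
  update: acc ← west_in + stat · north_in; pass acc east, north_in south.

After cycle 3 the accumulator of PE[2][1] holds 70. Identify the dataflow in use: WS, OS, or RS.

WS [3×3] PE[2][1] across cycles:
  @0  [2,1]  acc 0  |  →0  ↓0
  @1  [2,1]  acc 0  |  →0  ↓0
  @2  [2,1]  acc 0  |  →0  ↓0
  @3  [2,1]  acc 55  |  →2  ↓55
OS [3×3] PE[2][1] across cycles:
  @0  [2,1]  acc 0  |  →0  ↓0
  @1  [2,1]  acc 0  |  →0  ↓0
  @2  [2,1]  acc 0  |  →0  ↓0
  @3  [2,1]  acc 3  |  →3  ↓1
RS [3×3] PE[2][1] across cycles:
  @0  [2,1]  acc 0  |  →0  ↓0
  @1  [2,1]  acc 0  |  →0  ↓0
  @2  [2,1]  acc 0  |  →0  ↓0
  @3  [2,1]  acc 70  |  →70  ↓7

dataflow = RS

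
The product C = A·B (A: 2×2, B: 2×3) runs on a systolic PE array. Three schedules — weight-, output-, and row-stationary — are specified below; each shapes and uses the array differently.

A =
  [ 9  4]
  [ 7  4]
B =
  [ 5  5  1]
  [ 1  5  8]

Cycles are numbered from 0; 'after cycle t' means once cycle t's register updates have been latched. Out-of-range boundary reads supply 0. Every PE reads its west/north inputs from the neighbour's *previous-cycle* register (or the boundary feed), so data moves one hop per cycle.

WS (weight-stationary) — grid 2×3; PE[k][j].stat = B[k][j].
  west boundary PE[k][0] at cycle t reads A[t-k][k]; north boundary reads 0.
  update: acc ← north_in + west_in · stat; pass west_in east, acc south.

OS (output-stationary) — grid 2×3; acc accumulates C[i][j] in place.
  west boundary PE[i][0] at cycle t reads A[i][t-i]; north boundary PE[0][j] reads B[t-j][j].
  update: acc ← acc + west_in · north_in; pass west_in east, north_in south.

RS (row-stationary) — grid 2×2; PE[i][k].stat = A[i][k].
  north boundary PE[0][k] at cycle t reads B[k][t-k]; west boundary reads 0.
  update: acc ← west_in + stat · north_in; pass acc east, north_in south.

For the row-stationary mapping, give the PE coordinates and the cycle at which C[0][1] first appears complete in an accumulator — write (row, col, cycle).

(row, col, cycle) = (0, 1, 2)

RS — PE[0][1] is where C[0][1] collects:
  [0] (0,1) acc=0 (h:0 v:0)
  [1] (0,1) acc=49 (h:49 v:1)
  [2] (0,1) acc=65 (h:65 v:5)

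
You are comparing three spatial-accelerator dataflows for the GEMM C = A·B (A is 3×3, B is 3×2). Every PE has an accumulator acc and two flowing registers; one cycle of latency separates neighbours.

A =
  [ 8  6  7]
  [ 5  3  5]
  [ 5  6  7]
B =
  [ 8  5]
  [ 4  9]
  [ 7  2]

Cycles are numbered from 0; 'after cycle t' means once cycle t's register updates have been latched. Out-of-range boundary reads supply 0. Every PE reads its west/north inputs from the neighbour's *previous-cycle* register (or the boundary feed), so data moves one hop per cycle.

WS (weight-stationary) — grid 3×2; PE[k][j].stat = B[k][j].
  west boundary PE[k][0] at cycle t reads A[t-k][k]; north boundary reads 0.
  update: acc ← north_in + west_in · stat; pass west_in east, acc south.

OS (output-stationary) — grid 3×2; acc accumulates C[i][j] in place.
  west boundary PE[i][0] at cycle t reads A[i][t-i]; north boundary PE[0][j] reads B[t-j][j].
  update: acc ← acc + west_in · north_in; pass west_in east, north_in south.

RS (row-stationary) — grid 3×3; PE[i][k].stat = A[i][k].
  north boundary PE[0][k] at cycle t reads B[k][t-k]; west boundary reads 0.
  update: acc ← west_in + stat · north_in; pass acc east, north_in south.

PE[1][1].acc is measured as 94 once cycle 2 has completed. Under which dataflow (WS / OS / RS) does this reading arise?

dataflow = WS

WS (3×2 grid), PE[1][1]:
  0: (1,1).acc=0  regs=<0,0>
  1: (1,1).acc=0  regs=<0,0>
  2: (1,1).acc=94  regs=<6,94>
OS (3×2 grid), PE[1][1]:
  0: (1,1).acc=0  regs=<0,0>
  1: (1,1).acc=0  regs=<0,0>
  2: (1,1).acc=25  regs=<5,5>
RS (3×3 grid), PE[1][1]:
  0: (1,1).acc=0  regs=<0,0>
  1: (1,1).acc=0  regs=<0,0>
  2: (1,1).acc=52  regs=<52,4>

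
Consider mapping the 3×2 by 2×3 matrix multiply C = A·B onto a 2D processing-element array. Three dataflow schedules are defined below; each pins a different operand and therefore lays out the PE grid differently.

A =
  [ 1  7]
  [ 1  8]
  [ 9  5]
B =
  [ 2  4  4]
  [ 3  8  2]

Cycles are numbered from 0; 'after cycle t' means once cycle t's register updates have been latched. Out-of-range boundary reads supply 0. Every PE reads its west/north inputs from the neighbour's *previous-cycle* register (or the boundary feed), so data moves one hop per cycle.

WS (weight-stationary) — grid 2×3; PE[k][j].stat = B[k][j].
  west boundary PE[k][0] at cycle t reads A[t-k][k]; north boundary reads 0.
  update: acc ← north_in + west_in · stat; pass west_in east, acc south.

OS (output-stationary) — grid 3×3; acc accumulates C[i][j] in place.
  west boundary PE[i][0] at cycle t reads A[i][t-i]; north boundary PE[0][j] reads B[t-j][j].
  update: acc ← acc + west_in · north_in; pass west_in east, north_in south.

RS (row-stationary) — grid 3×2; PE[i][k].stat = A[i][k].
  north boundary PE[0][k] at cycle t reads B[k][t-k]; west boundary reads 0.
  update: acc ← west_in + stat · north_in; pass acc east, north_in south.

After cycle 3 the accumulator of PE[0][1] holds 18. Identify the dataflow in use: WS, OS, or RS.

dataflow = RS

Under WS (2×3), PE[0][1]:
  after 0 — PE[0][1] acc=0, pass-E 0, pass-S 0
  after 1 — PE[0][1] acc=4, pass-E 1, pass-S 4
  after 2 — PE[0][1] acc=4, pass-E 1, pass-S 4
  after 3 — PE[0][1] acc=36, pass-E 9, pass-S 36
Under OS (3×3), PE[0][1]:
  after 0 — PE[0][1] acc=0, pass-E 0, pass-S 0
  after 1 — PE[0][1] acc=4, pass-E 1, pass-S 4
  after 2 — PE[0][1] acc=60, pass-E 7, pass-S 8
  after 3 — PE[0][1] acc=60, pass-E 0, pass-S 0
Under RS (3×2), PE[0][1]:
  after 0 — PE[0][1] acc=0, pass-E 0, pass-S 0
  after 1 — PE[0][1] acc=23, pass-E 23, pass-S 3
  after 2 — PE[0][1] acc=60, pass-E 60, pass-S 8
  after 3 — PE[0][1] acc=18, pass-E 18, pass-S 2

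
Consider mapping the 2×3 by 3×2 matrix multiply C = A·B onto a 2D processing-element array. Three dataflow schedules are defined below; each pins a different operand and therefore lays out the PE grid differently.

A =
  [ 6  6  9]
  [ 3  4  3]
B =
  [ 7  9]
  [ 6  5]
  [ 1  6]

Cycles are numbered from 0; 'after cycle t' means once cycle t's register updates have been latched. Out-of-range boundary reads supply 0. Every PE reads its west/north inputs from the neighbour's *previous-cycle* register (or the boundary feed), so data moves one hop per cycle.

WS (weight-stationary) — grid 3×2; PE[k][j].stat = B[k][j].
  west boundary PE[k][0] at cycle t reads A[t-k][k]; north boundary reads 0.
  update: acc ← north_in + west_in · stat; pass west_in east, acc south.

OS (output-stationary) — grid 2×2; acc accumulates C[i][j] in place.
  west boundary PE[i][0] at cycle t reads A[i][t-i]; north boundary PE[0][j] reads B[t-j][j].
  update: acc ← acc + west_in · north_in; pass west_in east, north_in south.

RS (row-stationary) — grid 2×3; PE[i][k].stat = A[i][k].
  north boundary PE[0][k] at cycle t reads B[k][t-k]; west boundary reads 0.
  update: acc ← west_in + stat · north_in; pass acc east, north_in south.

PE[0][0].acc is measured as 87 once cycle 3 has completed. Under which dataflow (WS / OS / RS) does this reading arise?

Under WS (3×2), PE[0][0]:
  [0] (0,0) acc=42 (h:6 v:42)
  [1] (0,0) acc=21 (h:3 v:21)
  [2] (0,0) acc=0 (h:0 v:0)
  [3] (0,0) acc=0 (h:0 v:0)
Under OS (2×2), PE[0][0]:
  [0] (0,0) acc=42 (h:6 v:7)
  [1] (0,0) acc=78 (h:6 v:6)
  [2] (0,0) acc=87 (h:9 v:1)
  [3] (0,0) acc=87 (h:0 v:0)
Under RS (2×3), PE[0][0]:
  [0] (0,0) acc=42 (h:42 v:7)
  [1] (0,0) acc=54 (h:54 v:9)
  [2] (0,0) acc=0 (h:0 v:0)
  [3] (0,0) acc=0 (h:0 v:0)

dataflow = OS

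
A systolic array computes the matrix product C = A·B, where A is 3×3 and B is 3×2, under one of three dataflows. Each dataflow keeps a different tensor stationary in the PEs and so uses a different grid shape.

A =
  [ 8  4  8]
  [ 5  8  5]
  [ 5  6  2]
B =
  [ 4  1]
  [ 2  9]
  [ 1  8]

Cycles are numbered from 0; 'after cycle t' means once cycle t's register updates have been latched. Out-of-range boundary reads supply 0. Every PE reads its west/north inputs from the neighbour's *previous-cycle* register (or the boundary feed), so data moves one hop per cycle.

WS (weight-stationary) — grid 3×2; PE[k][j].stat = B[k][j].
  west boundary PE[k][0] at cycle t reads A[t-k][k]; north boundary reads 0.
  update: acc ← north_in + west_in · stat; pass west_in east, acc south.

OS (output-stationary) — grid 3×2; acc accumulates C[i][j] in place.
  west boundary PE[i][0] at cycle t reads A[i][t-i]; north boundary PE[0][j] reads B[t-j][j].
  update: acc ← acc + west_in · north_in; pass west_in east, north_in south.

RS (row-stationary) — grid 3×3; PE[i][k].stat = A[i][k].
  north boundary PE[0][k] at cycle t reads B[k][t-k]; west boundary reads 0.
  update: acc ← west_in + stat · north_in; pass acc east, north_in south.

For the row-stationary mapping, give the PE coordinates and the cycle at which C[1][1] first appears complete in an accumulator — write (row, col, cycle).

(row, col, cycle) = (1, 2, 4)

RS: C[1][1] accumulates in PE[1][2]:
  0: (1,2).acc=0  regs=<0,0>
  1: (1,2).acc=0  regs=<0,0>
  2: (1,2).acc=0  regs=<0,0>
  3: (1,2).acc=41  regs=<41,1>
  4: (1,2).acc=117  regs=<117,8>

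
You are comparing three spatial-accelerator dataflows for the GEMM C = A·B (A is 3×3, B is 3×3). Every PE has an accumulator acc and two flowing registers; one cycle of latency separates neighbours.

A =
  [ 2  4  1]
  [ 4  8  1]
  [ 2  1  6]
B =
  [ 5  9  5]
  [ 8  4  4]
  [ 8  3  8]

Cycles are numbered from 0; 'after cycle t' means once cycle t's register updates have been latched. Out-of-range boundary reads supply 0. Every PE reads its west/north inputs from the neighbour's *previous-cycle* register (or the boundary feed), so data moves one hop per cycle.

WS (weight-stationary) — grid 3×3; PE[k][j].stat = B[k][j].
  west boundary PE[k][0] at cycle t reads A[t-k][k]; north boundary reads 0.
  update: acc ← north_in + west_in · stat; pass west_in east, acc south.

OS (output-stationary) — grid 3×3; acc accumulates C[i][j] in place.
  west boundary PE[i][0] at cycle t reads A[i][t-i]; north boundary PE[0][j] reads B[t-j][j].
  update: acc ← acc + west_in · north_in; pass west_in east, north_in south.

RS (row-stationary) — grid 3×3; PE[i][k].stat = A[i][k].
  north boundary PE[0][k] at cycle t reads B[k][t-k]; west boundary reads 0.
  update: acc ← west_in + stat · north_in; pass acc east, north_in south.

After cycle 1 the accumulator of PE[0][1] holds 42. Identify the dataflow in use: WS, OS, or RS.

Under WS (3×3), PE[0][1]:
  cycle 0: PE[0][1] → acc 0, east 0, south 0
  cycle 1: PE[0][1] → acc 18, east 2, south 18
Under OS (3×3), PE[0][1]:
  cycle 0: PE[0][1] → acc 0, east 0, south 0
  cycle 1: PE[0][1] → acc 18, east 2, south 9
Under RS (3×3), PE[0][1]:
  cycle 0: PE[0][1] → acc 0, east 0, south 0
  cycle 1: PE[0][1] → acc 42, east 42, south 8

dataflow = RS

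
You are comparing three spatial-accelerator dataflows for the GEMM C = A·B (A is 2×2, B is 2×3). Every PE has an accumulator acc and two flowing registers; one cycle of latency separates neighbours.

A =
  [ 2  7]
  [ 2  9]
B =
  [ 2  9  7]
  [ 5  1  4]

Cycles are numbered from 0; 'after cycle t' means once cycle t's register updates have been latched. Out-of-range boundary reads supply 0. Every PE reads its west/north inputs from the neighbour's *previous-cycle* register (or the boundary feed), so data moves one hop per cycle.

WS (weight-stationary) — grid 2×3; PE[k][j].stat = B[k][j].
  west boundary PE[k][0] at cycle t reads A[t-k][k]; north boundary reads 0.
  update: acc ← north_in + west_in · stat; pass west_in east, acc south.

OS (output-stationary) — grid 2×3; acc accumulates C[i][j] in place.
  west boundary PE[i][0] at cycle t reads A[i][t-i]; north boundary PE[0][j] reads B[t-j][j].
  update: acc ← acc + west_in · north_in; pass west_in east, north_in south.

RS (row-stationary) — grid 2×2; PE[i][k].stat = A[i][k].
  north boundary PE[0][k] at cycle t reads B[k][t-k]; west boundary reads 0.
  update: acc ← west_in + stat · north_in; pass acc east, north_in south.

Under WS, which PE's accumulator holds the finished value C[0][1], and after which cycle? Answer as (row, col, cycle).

(row, col, cycle) = (1, 1, 2)

WS: C[0][1] accumulates in PE[1][1]:
  0: (1,1).acc=0  regs=<0,0>
  1: (1,1).acc=0  regs=<0,0>
  2: (1,1).acc=25  regs=<7,25>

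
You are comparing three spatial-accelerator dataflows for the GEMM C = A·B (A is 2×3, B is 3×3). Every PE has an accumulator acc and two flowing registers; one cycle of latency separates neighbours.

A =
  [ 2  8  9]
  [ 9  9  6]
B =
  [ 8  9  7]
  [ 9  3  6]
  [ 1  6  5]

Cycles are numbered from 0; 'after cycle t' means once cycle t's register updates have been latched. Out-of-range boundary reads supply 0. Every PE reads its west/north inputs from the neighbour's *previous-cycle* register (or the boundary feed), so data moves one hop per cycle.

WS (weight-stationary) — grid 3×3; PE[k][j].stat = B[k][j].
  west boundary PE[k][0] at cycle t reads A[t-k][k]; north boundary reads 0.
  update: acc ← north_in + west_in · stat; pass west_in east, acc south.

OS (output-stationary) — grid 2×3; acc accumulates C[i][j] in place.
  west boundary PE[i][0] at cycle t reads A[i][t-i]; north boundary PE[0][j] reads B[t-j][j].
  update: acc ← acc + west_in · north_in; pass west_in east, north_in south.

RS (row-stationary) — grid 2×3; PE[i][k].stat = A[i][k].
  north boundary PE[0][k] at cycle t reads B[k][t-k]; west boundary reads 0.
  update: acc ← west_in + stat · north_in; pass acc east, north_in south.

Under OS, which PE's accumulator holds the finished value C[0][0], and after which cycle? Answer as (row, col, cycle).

(row, col, cycle) = (0, 0, 2)

OS: C[0][0] accumulates in PE[0][0]:
  after 0 — PE[0][0] acc=16, pass-E 2, pass-S 8
  after 1 — PE[0][0] acc=88, pass-E 8, pass-S 9
  after 2 — PE[0][0] acc=97, pass-E 9, pass-S 1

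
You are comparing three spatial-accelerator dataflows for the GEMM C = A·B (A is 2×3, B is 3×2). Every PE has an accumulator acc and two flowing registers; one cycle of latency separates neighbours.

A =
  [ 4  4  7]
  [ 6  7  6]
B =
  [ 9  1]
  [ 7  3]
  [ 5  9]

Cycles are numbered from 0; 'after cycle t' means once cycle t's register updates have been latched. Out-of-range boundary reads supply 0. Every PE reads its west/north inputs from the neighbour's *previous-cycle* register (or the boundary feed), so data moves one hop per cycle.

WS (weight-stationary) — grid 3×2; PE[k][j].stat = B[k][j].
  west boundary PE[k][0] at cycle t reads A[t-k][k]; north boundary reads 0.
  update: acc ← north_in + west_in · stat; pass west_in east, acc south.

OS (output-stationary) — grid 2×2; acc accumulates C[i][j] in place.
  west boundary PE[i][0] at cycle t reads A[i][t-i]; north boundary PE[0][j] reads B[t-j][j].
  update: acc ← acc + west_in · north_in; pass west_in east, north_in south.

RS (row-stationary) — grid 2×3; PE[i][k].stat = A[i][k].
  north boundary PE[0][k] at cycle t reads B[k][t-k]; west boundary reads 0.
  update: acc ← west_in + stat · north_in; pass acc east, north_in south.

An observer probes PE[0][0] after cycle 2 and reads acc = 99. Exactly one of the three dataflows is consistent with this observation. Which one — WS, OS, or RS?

— WS: 3×2; PE[0][0] trace:
  [0] (0,0) acc=36 (h:4 v:36)
  [1] (0,0) acc=54 (h:6 v:54)
  [2] (0,0) acc=0 (h:0 v:0)
— OS: 2×2; PE[0][0] trace:
  [0] (0,0) acc=36 (h:4 v:9)
  [1] (0,0) acc=64 (h:4 v:7)
  [2] (0,0) acc=99 (h:7 v:5)
— RS: 2×3; PE[0][0] trace:
  [0] (0,0) acc=36 (h:36 v:9)
  [1] (0,0) acc=4 (h:4 v:1)
  [2] (0,0) acc=0 (h:0 v:0)

dataflow = OS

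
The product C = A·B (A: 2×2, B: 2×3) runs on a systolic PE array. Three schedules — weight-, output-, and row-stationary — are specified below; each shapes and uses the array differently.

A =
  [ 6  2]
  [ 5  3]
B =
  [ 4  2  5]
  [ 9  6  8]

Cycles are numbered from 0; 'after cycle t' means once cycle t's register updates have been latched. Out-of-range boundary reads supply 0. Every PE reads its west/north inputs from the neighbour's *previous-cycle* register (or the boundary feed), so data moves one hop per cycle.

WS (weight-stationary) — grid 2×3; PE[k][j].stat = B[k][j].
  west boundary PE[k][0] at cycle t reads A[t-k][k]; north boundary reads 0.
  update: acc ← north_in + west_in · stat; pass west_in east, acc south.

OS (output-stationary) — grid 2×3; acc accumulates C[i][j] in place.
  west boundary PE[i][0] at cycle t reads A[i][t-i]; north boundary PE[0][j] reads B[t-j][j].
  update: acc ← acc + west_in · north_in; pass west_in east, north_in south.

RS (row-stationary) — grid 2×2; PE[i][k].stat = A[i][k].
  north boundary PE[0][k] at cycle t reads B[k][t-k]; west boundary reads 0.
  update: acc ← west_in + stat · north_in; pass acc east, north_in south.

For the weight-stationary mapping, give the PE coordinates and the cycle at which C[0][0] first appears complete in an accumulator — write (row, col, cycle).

Under WS, C[0][0] lands at PE[1][0]:
  [0] (1,0) acc=0 (h:0 v:0)
  [1] (1,0) acc=42 (h:2 v:42)

(row, col, cycle) = (1, 0, 1)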